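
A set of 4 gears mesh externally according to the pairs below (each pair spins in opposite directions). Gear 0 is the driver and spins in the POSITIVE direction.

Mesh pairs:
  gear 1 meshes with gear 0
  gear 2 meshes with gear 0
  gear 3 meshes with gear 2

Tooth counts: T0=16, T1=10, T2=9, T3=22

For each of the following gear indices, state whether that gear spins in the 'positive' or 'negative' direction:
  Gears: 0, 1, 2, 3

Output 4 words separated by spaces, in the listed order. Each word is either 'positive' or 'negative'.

Gear 0 (driver): positive (depth 0)
  gear 1: meshes with gear 0 -> depth 1 -> negative (opposite of gear 0)
  gear 2: meshes with gear 0 -> depth 1 -> negative (opposite of gear 0)
  gear 3: meshes with gear 2 -> depth 2 -> positive (opposite of gear 2)
Queried indices 0, 1, 2, 3 -> positive, negative, negative, positive

Answer: positive negative negative positive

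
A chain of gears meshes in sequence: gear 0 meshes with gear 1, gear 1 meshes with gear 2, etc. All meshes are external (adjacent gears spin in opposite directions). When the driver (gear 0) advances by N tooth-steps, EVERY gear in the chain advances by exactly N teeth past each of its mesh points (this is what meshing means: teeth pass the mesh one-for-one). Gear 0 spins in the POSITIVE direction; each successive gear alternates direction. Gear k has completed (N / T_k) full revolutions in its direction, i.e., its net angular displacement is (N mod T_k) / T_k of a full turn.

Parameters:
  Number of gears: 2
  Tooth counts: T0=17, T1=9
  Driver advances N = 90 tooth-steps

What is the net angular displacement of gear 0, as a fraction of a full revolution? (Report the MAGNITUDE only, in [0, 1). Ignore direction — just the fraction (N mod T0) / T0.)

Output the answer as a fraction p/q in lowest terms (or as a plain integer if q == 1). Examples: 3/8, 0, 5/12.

Chain of 2 gears, tooth counts: [17, 9]
  gear 0: T0=17, direction=positive, advance = 90 mod 17 = 5 teeth = 5/17 turn
  gear 1: T1=9, direction=negative, advance = 90 mod 9 = 0 teeth = 0/9 turn
Gear 0: 90 mod 17 = 5
Fraction = 5 / 17 = 5/17 (gcd(5,17)=1) = 5/17

Answer: 5/17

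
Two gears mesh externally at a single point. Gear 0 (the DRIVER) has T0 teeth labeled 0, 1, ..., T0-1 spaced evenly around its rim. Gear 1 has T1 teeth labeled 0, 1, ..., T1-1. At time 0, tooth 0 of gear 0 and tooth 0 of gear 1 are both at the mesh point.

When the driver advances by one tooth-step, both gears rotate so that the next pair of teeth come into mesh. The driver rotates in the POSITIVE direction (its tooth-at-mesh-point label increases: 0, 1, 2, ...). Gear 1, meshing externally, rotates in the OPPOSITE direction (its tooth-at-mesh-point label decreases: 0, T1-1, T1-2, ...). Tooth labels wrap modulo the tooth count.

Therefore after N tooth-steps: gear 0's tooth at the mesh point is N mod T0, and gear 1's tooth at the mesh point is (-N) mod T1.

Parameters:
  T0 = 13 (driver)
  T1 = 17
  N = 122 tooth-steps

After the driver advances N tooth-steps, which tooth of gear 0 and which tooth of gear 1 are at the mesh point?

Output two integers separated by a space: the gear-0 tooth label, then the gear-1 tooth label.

Gear 0 (driver, T0=13): tooth at mesh = N mod T0
  122 = 9 * 13 + 5, so 122 mod 13 = 5
  gear 0 tooth = 5
Gear 1 (driven, T1=17): tooth at mesh = (-N) mod T1
  122 = 7 * 17 + 3, so 122 mod 17 = 3
  (-122) mod 17 = (-3) mod 17 = 17 - 3 = 14
Mesh after 122 steps: gear-0 tooth 5 meets gear-1 tooth 14

Answer: 5 14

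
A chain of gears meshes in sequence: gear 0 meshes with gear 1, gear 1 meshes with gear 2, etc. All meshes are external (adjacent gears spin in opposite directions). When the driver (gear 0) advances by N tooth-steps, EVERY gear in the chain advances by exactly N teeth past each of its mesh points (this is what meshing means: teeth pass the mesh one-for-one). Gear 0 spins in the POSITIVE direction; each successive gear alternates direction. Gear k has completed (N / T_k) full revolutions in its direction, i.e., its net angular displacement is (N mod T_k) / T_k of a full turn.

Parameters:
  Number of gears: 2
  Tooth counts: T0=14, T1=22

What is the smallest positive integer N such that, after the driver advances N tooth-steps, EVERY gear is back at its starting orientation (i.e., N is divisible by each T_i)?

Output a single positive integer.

Answer: 154

Derivation:
Gear k returns to start when N is a multiple of T_k.
All gears at start simultaneously when N is a common multiple of [14, 22]; the smallest such N is lcm(14, 22).
Start: lcm = T0 = 14
Fold in T1=22: gcd(14, 22) = 2; lcm(14, 22) = 14 * 22 / 2 = 308 / 2 = 154
Full cycle length = 154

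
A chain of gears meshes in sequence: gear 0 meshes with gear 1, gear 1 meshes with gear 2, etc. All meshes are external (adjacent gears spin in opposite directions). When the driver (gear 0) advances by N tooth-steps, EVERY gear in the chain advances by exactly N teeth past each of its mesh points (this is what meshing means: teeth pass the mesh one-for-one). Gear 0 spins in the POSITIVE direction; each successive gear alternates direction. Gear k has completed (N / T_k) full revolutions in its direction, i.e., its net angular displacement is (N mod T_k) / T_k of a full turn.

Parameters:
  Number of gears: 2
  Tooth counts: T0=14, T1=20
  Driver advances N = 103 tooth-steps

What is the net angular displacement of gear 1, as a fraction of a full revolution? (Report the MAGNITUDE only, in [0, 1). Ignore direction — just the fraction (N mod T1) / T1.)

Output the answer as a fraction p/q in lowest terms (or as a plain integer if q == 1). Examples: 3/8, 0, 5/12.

Chain of 2 gears, tooth counts: [14, 20]
  gear 0: T0=14, direction=positive, advance = 103 mod 14 = 5 teeth = 5/14 turn
  gear 1: T1=20, direction=negative, advance = 103 mod 20 = 3 teeth = 3/20 turn
Gear 1: 103 mod 20 = 3
Fraction = 3 / 20 = 3/20 (gcd(3,20)=1) = 3/20

Answer: 3/20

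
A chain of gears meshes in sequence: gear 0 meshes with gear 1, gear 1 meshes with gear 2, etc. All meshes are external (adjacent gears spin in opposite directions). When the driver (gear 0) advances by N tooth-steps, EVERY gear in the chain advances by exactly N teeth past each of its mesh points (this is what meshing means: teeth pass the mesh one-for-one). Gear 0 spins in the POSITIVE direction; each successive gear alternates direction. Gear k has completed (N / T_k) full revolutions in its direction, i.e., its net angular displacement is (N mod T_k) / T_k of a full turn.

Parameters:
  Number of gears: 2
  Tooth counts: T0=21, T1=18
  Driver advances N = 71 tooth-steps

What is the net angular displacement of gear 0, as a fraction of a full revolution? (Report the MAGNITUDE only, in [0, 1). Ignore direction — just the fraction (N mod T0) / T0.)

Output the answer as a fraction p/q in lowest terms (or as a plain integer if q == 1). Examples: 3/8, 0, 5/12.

Chain of 2 gears, tooth counts: [21, 18]
  gear 0: T0=21, direction=positive, advance = 71 mod 21 = 8 teeth = 8/21 turn
  gear 1: T1=18, direction=negative, advance = 71 mod 18 = 17 teeth = 17/18 turn
Gear 0: 71 mod 21 = 8
Fraction = 8 / 21 = 8/21 (gcd(8,21)=1) = 8/21

Answer: 8/21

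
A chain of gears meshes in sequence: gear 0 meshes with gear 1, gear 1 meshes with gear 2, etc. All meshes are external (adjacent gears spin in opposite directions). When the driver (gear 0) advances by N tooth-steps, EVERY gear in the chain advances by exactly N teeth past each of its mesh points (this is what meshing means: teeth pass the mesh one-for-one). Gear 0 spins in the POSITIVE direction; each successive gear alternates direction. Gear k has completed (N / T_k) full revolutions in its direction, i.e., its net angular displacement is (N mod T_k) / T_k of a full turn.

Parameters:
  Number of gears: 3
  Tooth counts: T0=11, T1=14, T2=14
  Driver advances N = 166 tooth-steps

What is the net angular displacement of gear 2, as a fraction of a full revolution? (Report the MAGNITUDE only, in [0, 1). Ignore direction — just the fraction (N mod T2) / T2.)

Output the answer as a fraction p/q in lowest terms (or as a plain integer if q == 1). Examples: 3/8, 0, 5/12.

Answer: 6/7

Derivation:
Chain of 3 gears, tooth counts: [11, 14, 14]
  gear 0: T0=11, direction=positive, advance = 166 mod 11 = 1 teeth = 1/11 turn
  gear 1: T1=14, direction=negative, advance = 166 mod 14 = 12 teeth = 12/14 turn
  gear 2: T2=14, direction=positive, advance = 166 mod 14 = 12 teeth = 12/14 turn
Gear 2: 166 mod 14 = 12
Fraction = 12 / 14 = 6/7 (gcd(12,14)=2) = 6/7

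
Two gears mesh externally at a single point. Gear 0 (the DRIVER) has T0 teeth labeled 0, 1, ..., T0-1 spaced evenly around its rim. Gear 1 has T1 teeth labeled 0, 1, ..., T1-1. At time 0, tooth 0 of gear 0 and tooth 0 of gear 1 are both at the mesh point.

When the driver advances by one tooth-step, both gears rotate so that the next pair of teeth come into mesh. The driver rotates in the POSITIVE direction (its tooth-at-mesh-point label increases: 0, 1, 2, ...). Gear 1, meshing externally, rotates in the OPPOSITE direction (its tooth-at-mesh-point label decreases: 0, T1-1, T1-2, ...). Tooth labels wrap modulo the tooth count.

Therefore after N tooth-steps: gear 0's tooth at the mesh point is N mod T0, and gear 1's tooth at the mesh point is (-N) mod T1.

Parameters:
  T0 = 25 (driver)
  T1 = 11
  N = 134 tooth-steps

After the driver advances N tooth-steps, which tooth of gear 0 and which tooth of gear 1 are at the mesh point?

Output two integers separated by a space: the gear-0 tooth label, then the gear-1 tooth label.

Gear 0 (driver, T0=25): tooth at mesh = N mod T0
  134 = 5 * 25 + 9, so 134 mod 25 = 9
  gear 0 tooth = 9
Gear 1 (driven, T1=11): tooth at mesh = (-N) mod T1
  134 = 12 * 11 + 2, so 134 mod 11 = 2
  (-134) mod 11 = (-2) mod 11 = 11 - 2 = 9
Mesh after 134 steps: gear-0 tooth 9 meets gear-1 tooth 9

Answer: 9 9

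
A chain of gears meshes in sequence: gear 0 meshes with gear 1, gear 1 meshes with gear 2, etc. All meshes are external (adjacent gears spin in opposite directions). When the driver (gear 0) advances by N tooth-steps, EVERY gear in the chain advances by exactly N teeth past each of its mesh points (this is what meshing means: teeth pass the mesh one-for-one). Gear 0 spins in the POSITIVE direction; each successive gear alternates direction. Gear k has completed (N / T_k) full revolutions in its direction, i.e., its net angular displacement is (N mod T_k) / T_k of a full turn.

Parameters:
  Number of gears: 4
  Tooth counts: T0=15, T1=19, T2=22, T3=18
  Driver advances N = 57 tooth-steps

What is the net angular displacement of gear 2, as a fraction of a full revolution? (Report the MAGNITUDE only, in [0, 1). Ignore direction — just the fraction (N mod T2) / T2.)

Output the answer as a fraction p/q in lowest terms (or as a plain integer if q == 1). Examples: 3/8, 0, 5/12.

Chain of 4 gears, tooth counts: [15, 19, 22, 18]
  gear 0: T0=15, direction=positive, advance = 57 mod 15 = 12 teeth = 12/15 turn
  gear 1: T1=19, direction=negative, advance = 57 mod 19 = 0 teeth = 0/19 turn
  gear 2: T2=22, direction=positive, advance = 57 mod 22 = 13 teeth = 13/22 turn
  gear 3: T3=18, direction=negative, advance = 57 mod 18 = 3 teeth = 3/18 turn
Gear 2: 57 mod 22 = 13
Fraction = 13 / 22 = 13/22 (gcd(13,22)=1) = 13/22

Answer: 13/22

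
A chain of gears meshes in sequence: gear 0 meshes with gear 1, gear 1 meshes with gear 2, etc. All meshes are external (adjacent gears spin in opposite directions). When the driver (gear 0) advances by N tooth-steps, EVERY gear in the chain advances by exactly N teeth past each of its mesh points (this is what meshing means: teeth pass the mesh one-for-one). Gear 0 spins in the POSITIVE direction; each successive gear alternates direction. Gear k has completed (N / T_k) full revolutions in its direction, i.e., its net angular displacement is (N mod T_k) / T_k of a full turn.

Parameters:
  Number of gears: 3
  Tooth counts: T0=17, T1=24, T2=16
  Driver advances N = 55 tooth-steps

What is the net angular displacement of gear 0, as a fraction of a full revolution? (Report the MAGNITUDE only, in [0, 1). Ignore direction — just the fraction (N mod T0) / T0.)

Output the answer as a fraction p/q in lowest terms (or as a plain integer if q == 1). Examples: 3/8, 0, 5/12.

Answer: 4/17

Derivation:
Chain of 3 gears, tooth counts: [17, 24, 16]
  gear 0: T0=17, direction=positive, advance = 55 mod 17 = 4 teeth = 4/17 turn
  gear 1: T1=24, direction=negative, advance = 55 mod 24 = 7 teeth = 7/24 turn
  gear 2: T2=16, direction=positive, advance = 55 mod 16 = 7 teeth = 7/16 turn
Gear 0: 55 mod 17 = 4
Fraction = 4 / 17 = 4/17 (gcd(4,17)=1) = 4/17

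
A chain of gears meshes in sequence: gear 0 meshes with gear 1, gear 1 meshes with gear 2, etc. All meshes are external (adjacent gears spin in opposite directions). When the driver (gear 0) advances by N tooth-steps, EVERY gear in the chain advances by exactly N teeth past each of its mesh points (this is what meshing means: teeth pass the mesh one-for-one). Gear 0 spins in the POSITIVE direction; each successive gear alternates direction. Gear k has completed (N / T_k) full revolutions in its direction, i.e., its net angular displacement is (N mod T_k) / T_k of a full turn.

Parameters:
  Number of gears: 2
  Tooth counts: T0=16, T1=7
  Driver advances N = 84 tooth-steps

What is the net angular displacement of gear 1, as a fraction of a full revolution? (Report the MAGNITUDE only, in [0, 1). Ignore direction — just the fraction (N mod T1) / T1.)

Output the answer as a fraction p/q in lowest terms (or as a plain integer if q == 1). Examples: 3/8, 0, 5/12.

Answer: 0

Derivation:
Chain of 2 gears, tooth counts: [16, 7]
  gear 0: T0=16, direction=positive, advance = 84 mod 16 = 4 teeth = 4/16 turn
  gear 1: T1=7, direction=negative, advance = 84 mod 7 = 0 teeth = 0/7 turn
Gear 1: 84 mod 7 = 0
Fraction = 0 / 7 = 0/1 (gcd(0,7)=7) = 0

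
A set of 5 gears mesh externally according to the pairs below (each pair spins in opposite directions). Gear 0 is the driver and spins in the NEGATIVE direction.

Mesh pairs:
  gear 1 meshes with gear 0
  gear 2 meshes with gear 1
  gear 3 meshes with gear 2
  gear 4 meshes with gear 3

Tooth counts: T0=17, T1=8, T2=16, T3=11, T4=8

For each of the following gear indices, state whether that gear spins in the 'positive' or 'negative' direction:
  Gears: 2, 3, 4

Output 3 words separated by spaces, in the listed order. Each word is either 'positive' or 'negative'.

Gear 0 (driver): negative (depth 0)
  gear 1: meshes with gear 0 -> depth 1 -> positive (opposite of gear 0)
  gear 2: meshes with gear 1 -> depth 2 -> negative (opposite of gear 1)
  gear 3: meshes with gear 2 -> depth 3 -> positive (opposite of gear 2)
  gear 4: meshes with gear 3 -> depth 4 -> negative (opposite of gear 3)
Queried indices 2, 3, 4 -> negative, positive, negative

Answer: negative positive negative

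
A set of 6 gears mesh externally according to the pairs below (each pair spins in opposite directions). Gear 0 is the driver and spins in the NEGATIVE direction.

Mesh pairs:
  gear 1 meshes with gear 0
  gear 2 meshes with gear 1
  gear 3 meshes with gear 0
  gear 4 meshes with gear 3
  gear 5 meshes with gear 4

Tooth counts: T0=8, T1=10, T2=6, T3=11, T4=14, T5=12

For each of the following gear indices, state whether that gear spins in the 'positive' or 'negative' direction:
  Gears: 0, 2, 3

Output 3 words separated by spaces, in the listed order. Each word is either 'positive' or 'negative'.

Answer: negative negative positive

Derivation:
Gear 0 (driver): negative (depth 0)
  gear 1: meshes with gear 0 -> depth 1 -> positive (opposite of gear 0)
  gear 2: meshes with gear 1 -> depth 2 -> negative (opposite of gear 1)
  gear 3: meshes with gear 0 -> depth 1 -> positive (opposite of gear 0)
  gear 4: meshes with gear 3 -> depth 2 -> negative (opposite of gear 3)
  gear 5: meshes with gear 4 -> depth 3 -> positive (opposite of gear 4)
Queried indices 0, 2, 3 -> negative, negative, positive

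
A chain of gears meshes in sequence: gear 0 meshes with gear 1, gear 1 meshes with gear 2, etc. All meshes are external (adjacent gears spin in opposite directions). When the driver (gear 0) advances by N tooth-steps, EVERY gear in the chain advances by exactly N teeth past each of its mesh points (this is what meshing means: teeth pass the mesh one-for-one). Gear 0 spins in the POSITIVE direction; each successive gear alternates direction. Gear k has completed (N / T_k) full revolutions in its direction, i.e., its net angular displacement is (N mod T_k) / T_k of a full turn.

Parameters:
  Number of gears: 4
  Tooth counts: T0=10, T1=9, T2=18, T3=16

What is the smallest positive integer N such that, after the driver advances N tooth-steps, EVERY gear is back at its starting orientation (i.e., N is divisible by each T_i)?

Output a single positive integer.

Answer: 720

Derivation:
Gear k returns to start when N is a multiple of T_k.
All gears at start simultaneously when N is a common multiple of [10, 9, 18, 16]; the smallest such N is lcm(10, 9, 18, 16).
Start: lcm = T0 = 10
Fold in T1=9: gcd(10, 9) = 1; lcm(10, 9) = 10 * 9 / 1 = 90 / 1 = 90
Fold in T2=18: gcd(90, 18) = 18; lcm(90, 18) = 90 * 18 / 18 = 1620 / 18 = 90
Fold in T3=16: gcd(90, 16) = 2; lcm(90, 16) = 90 * 16 / 2 = 1440 / 2 = 720
Full cycle length = 720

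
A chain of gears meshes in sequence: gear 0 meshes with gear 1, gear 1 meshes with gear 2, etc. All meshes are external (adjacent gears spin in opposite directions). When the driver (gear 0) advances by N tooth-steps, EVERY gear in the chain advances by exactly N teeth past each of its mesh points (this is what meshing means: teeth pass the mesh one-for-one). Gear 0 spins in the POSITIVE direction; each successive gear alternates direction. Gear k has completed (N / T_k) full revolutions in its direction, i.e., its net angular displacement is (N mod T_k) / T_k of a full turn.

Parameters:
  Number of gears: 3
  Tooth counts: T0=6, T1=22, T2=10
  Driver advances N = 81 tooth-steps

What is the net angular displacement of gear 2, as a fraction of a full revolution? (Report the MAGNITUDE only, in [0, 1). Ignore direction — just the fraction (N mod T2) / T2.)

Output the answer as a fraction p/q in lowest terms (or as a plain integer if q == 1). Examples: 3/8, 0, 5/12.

Chain of 3 gears, tooth counts: [6, 22, 10]
  gear 0: T0=6, direction=positive, advance = 81 mod 6 = 3 teeth = 3/6 turn
  gear 1: T1=22, direction=negative, advance = 81 mod 22 = 15 teeth = 15/22 turn
  gear 2: T2=10, direction=positive, advance = 81 mod 10 = 1 teeth = 1/10 turn
Gear 2: 81 mod 10 = 1
Fraction = 1 / 10 = 1/10 (gcd(1,10)=1) = 1/10

Answer: 1/10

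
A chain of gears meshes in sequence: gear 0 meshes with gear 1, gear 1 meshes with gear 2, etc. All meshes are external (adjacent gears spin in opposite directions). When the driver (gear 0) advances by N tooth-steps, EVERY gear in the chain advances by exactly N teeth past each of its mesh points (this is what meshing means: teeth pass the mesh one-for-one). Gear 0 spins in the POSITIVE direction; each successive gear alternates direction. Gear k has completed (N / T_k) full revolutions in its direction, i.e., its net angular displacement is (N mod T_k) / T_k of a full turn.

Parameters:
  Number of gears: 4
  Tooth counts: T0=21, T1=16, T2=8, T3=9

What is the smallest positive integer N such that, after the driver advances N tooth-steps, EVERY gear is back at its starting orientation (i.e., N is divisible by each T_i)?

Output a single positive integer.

Answer: 1008

Derivation:
Gear k returns to start when N is a multiple of T_k.
All gears at start simultaneously when N is a common multiple of [21, 16, 8, 9]; the smallest such N is lcm(21, 16, 8, 9).
Start: lcm = T0 = 21
Fold in T1=16: gcd(21, 16) = 1; lcm(21, 16) = 21 * 16 / 1 = 336 / 1 = 336
Fold in T2=8: gcd(336, 8) = 8; lcm(336, 8) = 336 * 8 / 8 = 2688 / 8 = 336
Fold in T3=9: gcd(336, 9) = 3; lcm(336, 9) = 336 * 9 / 3 = 3024 / 3 = 1008
Full cycle length = 1008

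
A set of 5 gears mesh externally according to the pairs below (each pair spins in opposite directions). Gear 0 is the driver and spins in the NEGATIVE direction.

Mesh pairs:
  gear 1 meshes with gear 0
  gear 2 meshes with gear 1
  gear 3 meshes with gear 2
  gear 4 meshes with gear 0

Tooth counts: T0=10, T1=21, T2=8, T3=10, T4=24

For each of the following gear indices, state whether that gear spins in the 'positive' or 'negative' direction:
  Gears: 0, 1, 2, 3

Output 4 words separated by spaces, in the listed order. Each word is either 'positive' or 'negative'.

Answer: negative positive negative positive

Derivation:
Gear 0 (driver): negative (depth 0)
  gear 1: meshes with gear 0 -> depth 1 -> positive (opposite of gear 0)
  gear 2: meshes with gear 1 -> depth 2 -> negative (opposite of gear 1)
  gear 3: meshes with gear 2 -> depth 3 -> positive (opposite of gear 2)
  gear 4: meshes with gear 0 -> depth 1 -> positive (opposite of gear 0)
Queried indices 0, 1, 2, 3 -> negative, positive, negative, positive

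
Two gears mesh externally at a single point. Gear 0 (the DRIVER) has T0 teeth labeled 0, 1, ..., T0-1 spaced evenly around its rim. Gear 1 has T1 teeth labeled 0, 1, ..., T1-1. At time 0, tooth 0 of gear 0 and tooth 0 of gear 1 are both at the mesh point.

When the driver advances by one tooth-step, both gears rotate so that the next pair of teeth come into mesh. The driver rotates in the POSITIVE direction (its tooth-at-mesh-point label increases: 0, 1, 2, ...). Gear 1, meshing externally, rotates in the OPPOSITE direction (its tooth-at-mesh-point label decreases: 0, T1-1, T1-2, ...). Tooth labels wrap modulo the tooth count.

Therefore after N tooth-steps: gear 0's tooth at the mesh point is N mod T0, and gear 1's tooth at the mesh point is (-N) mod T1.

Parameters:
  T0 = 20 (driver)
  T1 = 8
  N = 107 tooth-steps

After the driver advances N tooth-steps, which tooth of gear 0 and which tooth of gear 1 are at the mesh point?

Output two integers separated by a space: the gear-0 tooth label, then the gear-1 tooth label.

Answer: 7 5

Derivation:
Gear 0 (driver, T0=20): tooth at mesh = N mod T0
  107 = 5 * 20 + 7, so 107 mod 20 = 7
  gear 0 tooth = 7
Gear 1 (driven, T1=8): tooth at mesh = (-N) mod T1
  107 = 13 * 8 + 3, so 107 mod 8 = 3
  (-107) mod 8 = (-3) mod 8 = 8 - 3 = 5
Mesh after 107 steps: gear-0 tooth 7 meets gear-1 tooth 5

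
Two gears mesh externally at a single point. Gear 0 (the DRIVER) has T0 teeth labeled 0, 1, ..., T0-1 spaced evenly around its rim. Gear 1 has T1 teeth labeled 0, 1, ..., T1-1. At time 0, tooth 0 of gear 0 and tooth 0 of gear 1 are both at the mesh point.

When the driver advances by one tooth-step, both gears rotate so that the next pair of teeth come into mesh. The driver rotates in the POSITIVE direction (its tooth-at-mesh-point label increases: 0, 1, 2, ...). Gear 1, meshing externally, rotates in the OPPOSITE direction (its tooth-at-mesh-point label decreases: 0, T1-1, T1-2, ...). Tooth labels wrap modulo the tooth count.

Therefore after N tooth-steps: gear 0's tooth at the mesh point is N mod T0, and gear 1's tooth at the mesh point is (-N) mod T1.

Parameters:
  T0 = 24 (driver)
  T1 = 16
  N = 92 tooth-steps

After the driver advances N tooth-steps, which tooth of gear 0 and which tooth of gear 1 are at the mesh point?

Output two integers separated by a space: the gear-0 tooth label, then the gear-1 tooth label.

Answer: 20 4

Derivation:
Gear 0 (driver, T0=24): tooth at mesh = N mod T0
  92 = 3 * 24 + 20, so 92 mod 24 = 20
  gear 0 tooth = 20
Gear 1 (driven, T1=16): tooth at mesh = (-N) mod T1
  92 = 5 * 16 + 12, so 92 mod 16 = 12
  (-92) mod 16 = (-12) mod 16 = 16 - 12 = 4
Mesh after 92 steps: gear-0 tooth 20 meets gear-1 tooth 4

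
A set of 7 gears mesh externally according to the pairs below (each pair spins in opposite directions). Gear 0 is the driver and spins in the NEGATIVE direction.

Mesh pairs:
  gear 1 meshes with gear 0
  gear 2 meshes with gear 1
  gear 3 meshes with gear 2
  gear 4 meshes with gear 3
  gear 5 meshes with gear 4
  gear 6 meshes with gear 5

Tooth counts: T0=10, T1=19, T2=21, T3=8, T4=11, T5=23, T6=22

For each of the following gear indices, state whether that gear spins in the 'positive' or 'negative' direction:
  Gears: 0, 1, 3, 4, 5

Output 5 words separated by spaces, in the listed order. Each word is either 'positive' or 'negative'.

Gear 0 (driver): negative (depth 0)
  gear 1: meshes with gear 0 -> depth 1 -> positive (opposite of gear 0)
  gear 2: meshes with gear 1 -> depth 2 -> negative (opposite of gear 1)
  gear 3: meshes with gear 2 -> depth 3 -> positive (opposite of gear 2)
  gear 4: meshes with gear 3 -> depth 4 -> negative (opposite of gear 3)
  gear 5: meshes with gear 4 -> depth 5 -> positive (opposite of gear 4)
  gear 6: meshes with gear 5 -> depth 6 -> negative (opposite of gear 5)
Queried indices 0, 1, 3, 4, 5 -> negative, positive, positive, negative, positive

Answer: negative positive positive negative positive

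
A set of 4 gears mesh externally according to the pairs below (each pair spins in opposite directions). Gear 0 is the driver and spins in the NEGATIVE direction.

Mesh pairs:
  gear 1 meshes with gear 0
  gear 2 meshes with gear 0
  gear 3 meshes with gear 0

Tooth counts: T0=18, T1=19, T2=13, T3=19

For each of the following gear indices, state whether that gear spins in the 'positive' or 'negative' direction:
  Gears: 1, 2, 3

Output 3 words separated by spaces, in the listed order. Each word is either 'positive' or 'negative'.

Answer: positive positive positive

Derivation:
Gear 0 (driver): negative (depth 0)
  gear 1: meshes with gear 0 -> depth 1 -> positive (opposite of gear 0)
  gear 2: meshes with gear 0 -> depth 1 -> positive (opposite of gear 0)
  gear 3: meshes with gear 0 -> depth 1 -> positive (opposite of gear 0)
Queried indices 1, 2, 3 -> positive, positive, positive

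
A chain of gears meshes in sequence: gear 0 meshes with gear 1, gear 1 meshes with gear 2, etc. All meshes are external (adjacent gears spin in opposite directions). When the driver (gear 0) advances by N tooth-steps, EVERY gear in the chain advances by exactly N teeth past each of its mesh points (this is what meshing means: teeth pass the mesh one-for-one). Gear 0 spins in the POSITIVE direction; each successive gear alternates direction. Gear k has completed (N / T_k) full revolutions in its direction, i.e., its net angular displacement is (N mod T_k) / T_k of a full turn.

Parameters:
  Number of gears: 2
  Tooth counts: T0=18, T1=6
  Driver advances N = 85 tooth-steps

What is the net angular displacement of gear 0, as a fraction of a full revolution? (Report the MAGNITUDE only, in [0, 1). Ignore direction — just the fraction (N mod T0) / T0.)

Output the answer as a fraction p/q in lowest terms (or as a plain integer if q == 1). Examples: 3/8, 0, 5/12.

Answer: 13/18

Derivation:
Chain of 2 gears, tooth counts: [18, 6]
  gear 0: T0=18, direction=positive, advance = 85 mod 18 = 13 teeth = 13/18 turn
  gear 1: T1=6, direction=negative, advance = 85 mod 6 = 1 teeth = 1/6 turn
Gear 0: 85 mod 18 = 13
Fraction = 13 / 18 = 13/18 (gcd(13,18)=1) = 13/18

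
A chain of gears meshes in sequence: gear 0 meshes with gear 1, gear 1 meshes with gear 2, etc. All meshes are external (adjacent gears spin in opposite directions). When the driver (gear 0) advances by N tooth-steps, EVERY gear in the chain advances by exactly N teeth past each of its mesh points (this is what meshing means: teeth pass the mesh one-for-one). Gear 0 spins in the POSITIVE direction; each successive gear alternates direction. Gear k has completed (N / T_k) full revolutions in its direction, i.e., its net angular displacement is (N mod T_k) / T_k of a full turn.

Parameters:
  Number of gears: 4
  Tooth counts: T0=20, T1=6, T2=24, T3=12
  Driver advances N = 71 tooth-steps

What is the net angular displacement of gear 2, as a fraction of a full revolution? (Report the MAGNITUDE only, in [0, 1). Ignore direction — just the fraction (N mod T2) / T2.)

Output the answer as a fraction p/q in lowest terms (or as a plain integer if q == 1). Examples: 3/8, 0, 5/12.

Answer: 23/24

Derivation:
Chain of 4 gears, tooth counts: [20, 6, 24, 12]
  gear 0: T0=20, direction=positive, advance = 71 mod 20 = 11 teeth = 11/20 turn
  gear 1: T1=6, direction=negative, advance = 71 mod 6 = 5 teeth = 5/6 turn
  gear 2: T2=24, direction=positive, advance = 71 mod 24 = 23 teeth = 23/24 turn
  gear 3: T3=12, direction=negative, advance = 71 mod 12 = 11 teeth = 11/12 turn
Gear 2: 71 mod 24 = 23
Fraction = 23 / 24 = 23/24 (gcd(23,24)=1) = 23/24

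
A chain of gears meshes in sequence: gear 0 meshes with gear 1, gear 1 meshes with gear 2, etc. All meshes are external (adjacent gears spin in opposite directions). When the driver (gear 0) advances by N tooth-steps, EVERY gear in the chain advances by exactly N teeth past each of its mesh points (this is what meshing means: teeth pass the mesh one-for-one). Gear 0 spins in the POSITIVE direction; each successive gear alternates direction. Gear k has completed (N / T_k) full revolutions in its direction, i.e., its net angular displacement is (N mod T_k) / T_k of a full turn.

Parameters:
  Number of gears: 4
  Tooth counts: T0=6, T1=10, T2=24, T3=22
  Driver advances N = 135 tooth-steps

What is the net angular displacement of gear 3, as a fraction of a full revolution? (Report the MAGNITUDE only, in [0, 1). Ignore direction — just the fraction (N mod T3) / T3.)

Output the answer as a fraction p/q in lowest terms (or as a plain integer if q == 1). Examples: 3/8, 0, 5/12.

Answer: 3/22

Derivation:
Chain of 4 gears, tooth counts: [6, 10, 24, 22]
  gear 0: T0=6, direction=positive, advance = 135 mod 6 = 3 teeth = 3/6 turn
  gear 1: T1=10, direction=negative, advance = 135 mod 10 = 5 teeth = 5/10 turn
  gear 2: T2=24, direction=positive, advance = 135 mod 24 = 15 teeth = 15/24 turn
  gear 3: T3=22, direction=negative, advance = 135 mod 22 = 3 teeth = 3/22 turn
Gear 3: 135 mod 22 = 3
Fraction = 3 / 22 = 3/22 (gcd(3,22)=1) = 3/22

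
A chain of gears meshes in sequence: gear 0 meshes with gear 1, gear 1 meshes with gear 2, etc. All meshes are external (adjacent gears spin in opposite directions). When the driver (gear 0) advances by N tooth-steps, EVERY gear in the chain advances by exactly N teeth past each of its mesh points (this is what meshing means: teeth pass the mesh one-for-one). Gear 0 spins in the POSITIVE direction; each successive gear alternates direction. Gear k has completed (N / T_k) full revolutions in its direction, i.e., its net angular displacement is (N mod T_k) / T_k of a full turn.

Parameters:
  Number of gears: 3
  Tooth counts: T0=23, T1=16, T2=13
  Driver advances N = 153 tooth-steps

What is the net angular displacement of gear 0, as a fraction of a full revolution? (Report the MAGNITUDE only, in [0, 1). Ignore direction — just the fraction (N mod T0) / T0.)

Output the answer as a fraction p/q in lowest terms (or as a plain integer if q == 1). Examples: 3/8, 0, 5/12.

Chain of 3 gears, tooth counts: [23, 16, 13]
  gear 0: T0=23, direction=positive, advance = 153 mod 23 = 15 teeth = 15/23 turn
  gear 1: T1=16, direction=negative, advance = 153 mod 16 = 9 teeth = 9/16 turn
  gear 2: T2=13, direction=positive, advance = 153 mod 13 = 10 teeth = 10/13 turn
Gear 0: 153 mod 23 = 15
Fraction = 15 / 23 = 15/23 (gcd(15,23)=1) = 15/23

Answer: 15/23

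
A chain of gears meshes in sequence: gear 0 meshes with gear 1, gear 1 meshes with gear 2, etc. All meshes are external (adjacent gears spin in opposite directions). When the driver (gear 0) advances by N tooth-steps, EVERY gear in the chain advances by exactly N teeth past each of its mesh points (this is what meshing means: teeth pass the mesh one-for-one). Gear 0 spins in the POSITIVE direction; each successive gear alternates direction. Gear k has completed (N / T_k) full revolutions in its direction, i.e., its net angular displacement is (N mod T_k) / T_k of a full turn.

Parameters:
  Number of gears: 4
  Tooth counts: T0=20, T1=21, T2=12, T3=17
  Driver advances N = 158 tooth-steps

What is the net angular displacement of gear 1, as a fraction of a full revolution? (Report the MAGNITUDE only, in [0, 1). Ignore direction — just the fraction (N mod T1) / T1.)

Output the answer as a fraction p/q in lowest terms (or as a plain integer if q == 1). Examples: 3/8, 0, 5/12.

Answer: 11/21

Derivation:
Chain of 4 gears, tooth counts: [20, 21, 12, 17]
  gear 0: T0=20, direction=positive, advance = 158 mod 20 = 18 teeth = 18/20 turn
  gear 1: T1=21, direction=negative, advance = 158 mod 21 = 11 teeth = 11/21 turn
  gear 2: T2=12, direction=positive, advance = 158 mod 12 = 2 teeth = 2/12 turn
  gear 3: T3=17, direction=negative, advance = 158 mod 17 = 5 teeth = 5/17 turn
Gear 1: 158 mod 21 = 11
Fraction = 11 / 21 = 11/21 (gcd(11,21)=1) = 11/21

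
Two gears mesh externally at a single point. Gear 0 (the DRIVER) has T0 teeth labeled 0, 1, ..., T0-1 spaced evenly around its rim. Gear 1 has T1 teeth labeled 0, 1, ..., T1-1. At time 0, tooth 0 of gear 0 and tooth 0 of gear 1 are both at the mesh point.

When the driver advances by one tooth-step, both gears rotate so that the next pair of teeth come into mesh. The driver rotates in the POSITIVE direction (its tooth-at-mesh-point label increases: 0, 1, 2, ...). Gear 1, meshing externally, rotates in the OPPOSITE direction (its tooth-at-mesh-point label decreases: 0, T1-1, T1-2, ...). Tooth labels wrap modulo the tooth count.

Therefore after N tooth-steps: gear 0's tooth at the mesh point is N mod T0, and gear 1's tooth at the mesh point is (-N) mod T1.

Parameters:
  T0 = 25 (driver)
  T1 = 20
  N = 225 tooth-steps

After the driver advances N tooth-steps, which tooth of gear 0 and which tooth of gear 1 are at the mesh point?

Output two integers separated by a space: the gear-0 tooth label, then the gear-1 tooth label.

Answer: 0 15

Derivation:
Gear 0 (driver, T0=25): tooth at mesh = N mod T0
  225 = 9 * 25 + 0, so 225 mod 25 = 0
  gear 0 tooth = 0
Gear 1 (driven, T1=20): tooth at mesh = (-N) mod T1
  225 = 11 * 20 + 5, so 225 mod 20 = 5
  (-225) mod 20 = (-5) mod 20 = 20 - 5 = 15
Mesh after 225 steps: gear-0 tooth 0 meets gear-1 tooth 15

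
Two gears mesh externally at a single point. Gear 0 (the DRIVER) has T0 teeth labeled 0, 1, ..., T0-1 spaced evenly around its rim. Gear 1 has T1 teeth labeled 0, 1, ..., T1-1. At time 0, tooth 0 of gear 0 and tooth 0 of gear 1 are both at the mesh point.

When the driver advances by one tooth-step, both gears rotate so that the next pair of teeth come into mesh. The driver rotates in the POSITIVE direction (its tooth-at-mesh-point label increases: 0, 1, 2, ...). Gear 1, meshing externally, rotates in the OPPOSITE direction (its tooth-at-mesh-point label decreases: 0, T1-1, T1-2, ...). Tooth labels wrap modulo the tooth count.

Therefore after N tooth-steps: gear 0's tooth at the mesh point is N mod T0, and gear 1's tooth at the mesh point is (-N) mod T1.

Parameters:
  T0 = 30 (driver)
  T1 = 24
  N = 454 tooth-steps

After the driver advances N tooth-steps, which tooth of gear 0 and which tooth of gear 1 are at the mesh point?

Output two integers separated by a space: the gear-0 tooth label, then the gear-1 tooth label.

Gear 0 (driver, T0=30): tooth at mesh = N mod T0
  454 = 15 * 30 + 4, so 454 mod 30 = 4
  gear 0 tooth = 4
Gear 1 (driven, T1=24): tooth at mesh = (-N) mod T1
  454 = 18 * 24 + 22, so 454 mod 24 = 22
  (-454) mod 24 = (-22) mod 24 = 24 - 22 = 2
Mesh after 454 steps: gear-0 tooth 4 meets gear-1 tooth 2

Answer: 4 2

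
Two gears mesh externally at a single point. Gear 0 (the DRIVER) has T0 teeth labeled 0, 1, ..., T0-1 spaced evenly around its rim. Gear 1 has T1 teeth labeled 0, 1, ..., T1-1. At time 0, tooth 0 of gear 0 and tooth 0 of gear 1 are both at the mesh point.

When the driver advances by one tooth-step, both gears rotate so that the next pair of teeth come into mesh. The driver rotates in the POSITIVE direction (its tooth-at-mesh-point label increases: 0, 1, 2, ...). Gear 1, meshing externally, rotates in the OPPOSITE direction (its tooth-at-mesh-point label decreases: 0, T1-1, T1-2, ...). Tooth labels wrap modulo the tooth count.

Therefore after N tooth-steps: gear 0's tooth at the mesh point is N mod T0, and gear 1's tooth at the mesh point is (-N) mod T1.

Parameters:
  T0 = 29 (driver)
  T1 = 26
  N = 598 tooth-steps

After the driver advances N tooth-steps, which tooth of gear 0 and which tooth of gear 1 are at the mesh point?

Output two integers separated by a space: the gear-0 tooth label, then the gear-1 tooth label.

Gear 0 (driver, T0=29): tooth at mesh = N mod T0
  598 = 20 * 29 + 18, so 598 mod 29 = 18
  gear 0 tooth = 18
Gear 1 (driven, T1=26): tooth at mesh = (-N) mod T1
  598 = 23 * 26 + 0, so 598 mod 26 = 0
  (-598) mod 26 = 0
Mesh after 598 steps: gear-0 tooth 18 meets gear-1 tooth 0

Answer: 18 0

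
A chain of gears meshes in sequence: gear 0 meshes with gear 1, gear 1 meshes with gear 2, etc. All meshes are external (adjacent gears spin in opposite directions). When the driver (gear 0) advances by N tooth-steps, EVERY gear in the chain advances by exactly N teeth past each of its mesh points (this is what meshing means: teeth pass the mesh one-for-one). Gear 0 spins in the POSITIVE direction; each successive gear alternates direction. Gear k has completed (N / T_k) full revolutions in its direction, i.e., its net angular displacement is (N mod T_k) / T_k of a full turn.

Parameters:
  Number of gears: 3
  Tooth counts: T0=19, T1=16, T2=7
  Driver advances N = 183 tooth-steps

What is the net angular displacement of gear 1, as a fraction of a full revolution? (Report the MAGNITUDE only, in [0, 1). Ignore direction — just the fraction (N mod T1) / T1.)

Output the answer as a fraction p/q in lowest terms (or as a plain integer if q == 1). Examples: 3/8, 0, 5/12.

Chain of 3 gears, tooth counts: [19, 16, 7]
  gear 0: T0=19, direction=positive, advance = 183 mod 19 = 12 teeth = 12/19 turn
  gear 1: T1=16, direction=negative, advance = 183 mod 16 = 7 teeth = 7/16 turn
  gear 2: T2=7, direction=positive, advance = 183 mod 7 = 1 teeth = 1/7 turn
Gear 1: 183 mod 16 = 7
Fraction = 7 / 16 = 7/16 (gcd(7,16)=1) = 7/16

Answer: 7/16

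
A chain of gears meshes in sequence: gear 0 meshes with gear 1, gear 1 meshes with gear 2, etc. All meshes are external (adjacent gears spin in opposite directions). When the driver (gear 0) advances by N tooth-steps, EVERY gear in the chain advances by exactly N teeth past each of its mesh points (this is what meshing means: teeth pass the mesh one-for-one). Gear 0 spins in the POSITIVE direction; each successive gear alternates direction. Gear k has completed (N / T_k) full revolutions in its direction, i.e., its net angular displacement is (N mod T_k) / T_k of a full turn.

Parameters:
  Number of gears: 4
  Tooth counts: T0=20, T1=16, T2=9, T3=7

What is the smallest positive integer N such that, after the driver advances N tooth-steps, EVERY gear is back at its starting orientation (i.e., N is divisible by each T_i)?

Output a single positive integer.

Answer: 5040

Derivation:
Gear k returns to start when N is a multiple of T_k.
All gears at start simultaneously when N is a common multiple of [20, 16, 9, 7]; the smallest such N is lcm(20, 16, 9, 7).
Start: lcm = T0 = 20
Fold in T1=16: gcd(20, 16) = 4; lcm(20, 16) = 20 * 16 / 4 = 320 / 4 = 80
Fold in T2=9: gcd(80, 9) = 1; lcm(80, 9) = 80 * 9 / 1 = 720 / 1 = 720
Fold in T3=7: gcd(720, 7) = 1; lcm(720, 7) = 720 * 7 / 1 = 5040 / 1 = 5040
Full cycle length = 5040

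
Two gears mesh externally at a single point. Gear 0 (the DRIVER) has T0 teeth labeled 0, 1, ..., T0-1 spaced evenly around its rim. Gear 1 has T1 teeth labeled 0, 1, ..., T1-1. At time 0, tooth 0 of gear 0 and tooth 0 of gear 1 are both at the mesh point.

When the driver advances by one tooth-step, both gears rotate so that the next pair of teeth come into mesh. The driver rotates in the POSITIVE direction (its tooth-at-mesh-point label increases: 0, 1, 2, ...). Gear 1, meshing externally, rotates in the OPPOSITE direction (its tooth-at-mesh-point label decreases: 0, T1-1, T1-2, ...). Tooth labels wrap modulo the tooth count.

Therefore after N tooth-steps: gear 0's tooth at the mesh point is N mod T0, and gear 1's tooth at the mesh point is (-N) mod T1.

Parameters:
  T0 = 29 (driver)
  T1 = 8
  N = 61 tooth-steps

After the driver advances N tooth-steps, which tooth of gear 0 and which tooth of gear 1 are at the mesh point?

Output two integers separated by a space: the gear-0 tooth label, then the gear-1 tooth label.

Gear 0 (driver, T0=29): tooth at mesh = N mod T0
  61 = 2 * 29 + 3, so 61 mod 29 = 3
  gear 0 tooth = 3
Gear 1 (driven, T1=8): tooth at mesh = (-N) mod T1
  61 = 7 * 8 + 5, so 61 mod 8 = 5
  (-61) mod 8 = (-5) mod 8 = 8 - 5 = 3
Mesh after 61 steps: gear-0 tooth 3 meets gear-1 tooth 3

Answer: 3 3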